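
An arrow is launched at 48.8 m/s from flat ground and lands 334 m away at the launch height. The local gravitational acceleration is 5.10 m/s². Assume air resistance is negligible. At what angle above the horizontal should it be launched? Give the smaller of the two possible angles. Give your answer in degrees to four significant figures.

From R = (v₀²/g) sin 2θ: sin 2θ = 5.10 × 334 / 2381.4 = 0.7153.
2θ = 45.67° or 180° − 45.67° = 134.3°, so θ = 22.83° or 67.17°.
The smaller angle is 22.83°.

22.83°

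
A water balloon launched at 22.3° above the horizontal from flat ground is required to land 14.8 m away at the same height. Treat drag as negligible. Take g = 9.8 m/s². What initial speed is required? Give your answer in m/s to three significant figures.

Level-ground range: R = v₀² sin(2θ)/g, so v₀ = √(gR / sin 2θ).
v₀ = √(9.80 × 14.8 / sin 44.60°) = √(145.0 / 0.7022) = √206.56 = 14.37 m/s.

14.4 m/s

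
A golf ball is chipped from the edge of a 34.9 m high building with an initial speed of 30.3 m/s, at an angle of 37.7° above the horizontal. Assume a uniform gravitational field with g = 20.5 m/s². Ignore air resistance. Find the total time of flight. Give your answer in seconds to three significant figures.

2.96 s

Resolve: vₓ = 30.30 cos 37.7° = 23.97 m/s and v_y0 = 30.30 sin 37.7° = 18.53 m/s.
The projectile lands when y = 34.9 + (18.53) t − ½·20.5·t² = 0. Positive root: t = (18.53 + √(18.53² + 2·20.5·34.9)) / 20.5 = (18.53 + 42.12) / 20.5 = 2.959 s.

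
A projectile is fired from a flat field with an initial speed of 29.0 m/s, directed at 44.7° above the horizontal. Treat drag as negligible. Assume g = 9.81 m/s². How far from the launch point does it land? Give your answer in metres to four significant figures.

Resolve: vₓ = 29.00 cos 44.7° = 20.61 m/s and v_y0 = 29.00 sin 44.7° = 20.40 m/s.
Time aloft: T = 2 v_y0 / g = 2 × 20.40 / 9.81 = 4.159 s.
Range: R = vₓ T = 20.61 × 4.159 = 85.72 m.

85.72 m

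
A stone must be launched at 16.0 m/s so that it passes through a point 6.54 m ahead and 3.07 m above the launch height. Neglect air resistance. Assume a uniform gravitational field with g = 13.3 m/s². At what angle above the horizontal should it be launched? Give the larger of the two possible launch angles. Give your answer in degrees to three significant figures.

79.0°

Trajectory: y = x tanθ − g x² (1 + tan²θ)/(2v₀²). With x = 6.54, y = 3.07, v₀ = 16.0, g = 13.3:
1.111 tan²θ − 6.54 tanθ + (4.181) = 0.
tanθ = [6.54 ± √(6.54² − 4 × 1.111 × (4.181))] / (2 × 1.111) = (6.54 ± 4.918) / 2.222, giving tanθ = 0.7298 or 5.156.
θ = 36.12° or 79.02°; the larger is 79.02°.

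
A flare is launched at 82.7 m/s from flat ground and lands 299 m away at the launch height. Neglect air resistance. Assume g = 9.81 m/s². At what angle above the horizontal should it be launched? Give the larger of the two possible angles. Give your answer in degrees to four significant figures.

R = v₀² sin 2θ / g gives sin 2θ = gR/v₀² = 9.81·299/82.7² = 0.4289.
2θ = 25.40° or 180° − 25.40° = 154.6°, so θ = 12.70° or 77.30°.
The larger angle is 77.30°.

77.30°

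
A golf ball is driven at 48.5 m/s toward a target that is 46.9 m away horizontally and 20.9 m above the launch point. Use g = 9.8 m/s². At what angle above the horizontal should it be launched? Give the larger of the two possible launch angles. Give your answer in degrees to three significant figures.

Trajectory: y = x tanθ − g x² (1 + tan²θ)/(2v₀²). With x = 46.9, y = 20.9, v₀ = 48.5, g = 9.80:
4.582 tan²θ − 46.9 tanθ + (25.48) = 0.
tanθ = [46.9 ± √(46.9² − 4 × 4.582 × (25.48))] / (2 × 4.582) = (46.9 ± 41.62) / 9.164, giving tanθ = 0.5757 or 9.660.
θ = 29.93° or 84.09°; the larger is 84.09°.

84.1°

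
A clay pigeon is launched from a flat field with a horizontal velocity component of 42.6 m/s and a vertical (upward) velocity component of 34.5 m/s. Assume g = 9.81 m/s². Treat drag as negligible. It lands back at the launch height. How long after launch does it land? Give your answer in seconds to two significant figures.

7.0 s

It returns to y = 0 when t = 2 v_y0 / g = 2(34.50)/9.81 = 7.034 s.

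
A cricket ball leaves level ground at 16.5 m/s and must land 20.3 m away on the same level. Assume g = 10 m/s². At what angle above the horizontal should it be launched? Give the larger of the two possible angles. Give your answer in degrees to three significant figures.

65.9°

From R = (v₀²/g) sin 2θ: sin 2θ = 10.0 × 20.3 / 272.25 = 0.7456.
2θ = 48.21° or 180° − 48.21° = 131.8°, so θ = 24.11° or 65.89°.
The larger angle is 65.89°.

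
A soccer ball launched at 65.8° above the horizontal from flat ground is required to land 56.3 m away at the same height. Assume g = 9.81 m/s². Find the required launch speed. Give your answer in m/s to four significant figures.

From R = (v₀² / g) sin 2θ: v₀ = √(gR / sin 2θ).
v₀ = √(9.81 × 56.3 / sin 131.6°) = √(552.3 / 0.7478) = √738.57 = 27.18 m/s.

27.18 m/s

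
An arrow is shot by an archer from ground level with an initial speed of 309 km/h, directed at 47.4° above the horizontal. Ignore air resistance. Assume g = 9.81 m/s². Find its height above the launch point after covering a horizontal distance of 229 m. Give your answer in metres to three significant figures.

Convert: 309 km/h = 309/3.6 = 85.83 m/s.
vₓ = 85.83 cos 47.4° = 58.10 m/s; v_y0 = 85.83 sin 47.4° = 63.18 m/s.
Time to reach x = 229 m: t = x/vₓ = 229/58.10 = 3.942 s.
Height: y = v_y0 t − ½ g t² = 63.18 × 3.942 − 4.905 × 3.942² = 249.0 − 76.20 = 172.8 m.

173 m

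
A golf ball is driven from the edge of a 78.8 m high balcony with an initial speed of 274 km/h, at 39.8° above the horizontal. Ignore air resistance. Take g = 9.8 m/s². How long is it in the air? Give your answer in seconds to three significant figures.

11.4 s

Convert: 274 km/h = 274/3.6 = 76.11 m/s.
Components: vₓ = 76.11 cos 39.8° = 58.47 m/s, v_y0 = 76.11 sin 39.8° = 48.72 m/s.
With up positive and y = 0 at the ground: y(t) = 78.8 + (48.72) t − 4.900 t². Setting y = 0 and taking the positive root: t = [48.72 + √(48.72² + 2·9.80·78.8)] / 9.80 = (48.72 + 62.59) / 9.80 = 11.36 s.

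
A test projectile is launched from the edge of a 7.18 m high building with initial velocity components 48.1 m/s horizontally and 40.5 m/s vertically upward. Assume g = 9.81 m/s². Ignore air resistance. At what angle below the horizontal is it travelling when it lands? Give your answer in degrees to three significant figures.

41.3°

Vertical motion (up positive, ground at y = 0): 4.905 t² − (40.50) t − 7.18 = 0, so t = (40.50 + √(40.50² + 2·9.81·7.18)) / 9.81 = (40.50 + 42.20) / 9.81 = 8.431 s.
At impact: v_y = v_y0 − g t = −42.20 m/s; vₓ = 48.10 m/s.
Angle below horizontal: arctan(|v_y|/vₓ) = arctan(42.20/48.10) = 41.26°.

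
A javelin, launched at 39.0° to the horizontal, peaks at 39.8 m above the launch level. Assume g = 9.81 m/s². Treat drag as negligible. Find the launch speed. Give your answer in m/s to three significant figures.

44.4 m/s

At the peak v_y = 0, so v_y0 = √(2gH) = √(2 × 9.81 × 39.8) = 27.94 m/s.
v_y0 = v₀ sin θ ⇒ v₀ = 27.94 / sin 39.0° = 44.40 m/s.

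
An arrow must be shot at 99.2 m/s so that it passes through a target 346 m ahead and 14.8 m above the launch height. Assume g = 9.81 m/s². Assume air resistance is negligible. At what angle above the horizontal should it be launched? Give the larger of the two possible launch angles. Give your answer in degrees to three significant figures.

79.8°

Trajectory: y = x tanθ − g x² (1 + tan²θ)/(2v₀²). With x = 346, y = 14.8, v₀ = 99.2, g = 9.81:
59.67 tan²θ − 346 tanθ + (74.47) = 0.
tanθ = [346 ± √(346² − 4 × 59.67 × (74.47))] / (2 × 59.67) = (346 ± 319.3) / 119.3, giving tanθ = 0.2239 or 5.575.
θ = 12.62° or 79.83°; the larger is 79.83°.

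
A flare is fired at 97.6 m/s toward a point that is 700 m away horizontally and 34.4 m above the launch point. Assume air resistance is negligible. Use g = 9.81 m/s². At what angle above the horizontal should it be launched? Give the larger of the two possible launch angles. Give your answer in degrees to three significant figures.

Trajectory: y = x tanθ − g x² (1 + tan²θ)/(2v₀²). With x = 700, y = 34.4, v₀ = 97.6, g = 9.81:
252.3 tan²θ − 700 tanθ + (286.7) = 0.
tanθ = [700 ± √(700² − 4 × 252.3 × (286.7))] / (2 × 252.3) = (700 ± 447.9) / 504.6, giving tanθ = 0.4995 or 2.275.
θ = 26.54° or 66.27°; the larger is 66.27°.

66.3°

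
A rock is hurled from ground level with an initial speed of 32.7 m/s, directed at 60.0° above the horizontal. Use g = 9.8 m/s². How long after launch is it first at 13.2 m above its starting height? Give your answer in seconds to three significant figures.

0.511 s

Resolve: vₓ = 32.70 cos 60.0° = 16.35 m/s and v_y0 = 32.70 sin 60.0° = 28.32 m/s.
Require v_y0 t − ½ g t² = 13.2, i.e. 4.900 t² − 28.32 t + 13.2 = 0.
Quadratic formula: t = (28.32 ± √543.25) / 9.80 = (28.32 ± 23.31) / 9.80 → t = 0.5114 s or 5.268 s.
The first (ascending) time is 0.5114 s.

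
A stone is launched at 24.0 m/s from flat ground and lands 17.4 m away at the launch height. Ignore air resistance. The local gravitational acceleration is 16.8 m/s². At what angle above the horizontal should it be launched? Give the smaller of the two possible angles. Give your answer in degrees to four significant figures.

From R = (v₀²/g) sin 2θ: sin 2θ = 16.8 × 17.4 / 576.00 = 0.5075.
2θ = 30.50° or 180° − 30.50° = 149.5°, so θ = 15.25° or 74.75°.
The smaller angle is 15.25°.

15.25°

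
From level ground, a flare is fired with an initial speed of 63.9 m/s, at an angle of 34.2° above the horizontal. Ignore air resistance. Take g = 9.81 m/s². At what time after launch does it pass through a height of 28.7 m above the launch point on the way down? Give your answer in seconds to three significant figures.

Resolve: vₓ = 63.90 cos 34.2° = 52.85 m/s and v_y0 = 63.90 sin 34.2° = 35.92 m/s.
Set y = v_y0 t − ½ g t² = 28.7: 4.905 t² − 35.92 t + 28.7 = 0.
Quadratic formula: t = (35.92 ± √726.95) / 9.81 = (35.92 ± 26.96) / 9.81 → t = 0.9129 s or 6.410 s.
The descending-branch root is 6.410 s.

6.41 s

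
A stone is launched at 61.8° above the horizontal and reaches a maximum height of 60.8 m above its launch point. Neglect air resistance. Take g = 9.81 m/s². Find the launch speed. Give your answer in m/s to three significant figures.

At the peak v_y = 0, so v_y0 = √(2gH) = √(2 × 9.81 × 60.8) = 34.54 m/s.
v_y0 = v₀ sin θ ⇒ v₀ = 34.54 / sin 61.8° = 39.19 m/s.

39.2 m/s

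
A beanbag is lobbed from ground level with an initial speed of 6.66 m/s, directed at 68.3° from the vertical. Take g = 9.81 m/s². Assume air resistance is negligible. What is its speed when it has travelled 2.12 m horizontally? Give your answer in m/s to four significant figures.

6.253 m/s

Resolve: vₓ = 6.660 sin 68.3° = 6.188 m/s and v_y0 = 6.660 cos 68.3° = 2.463 m/s.
Time to reach x = 2.12 m: t = x/vₓ = 2.12/6.188 = 0.3426 s.
Vertical velocity there: v_y = v_y0 − g t = 2.463 − 9.81 × 0.3426 = −0.8984 m/s.
Speed: √(vₓ² + v_y²) = √(6.188² + 0.8984²) = 6.253 m/s.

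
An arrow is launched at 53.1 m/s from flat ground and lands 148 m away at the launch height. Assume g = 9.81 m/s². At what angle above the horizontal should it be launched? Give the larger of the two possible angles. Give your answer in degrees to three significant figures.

R = v₀² sin 2θ / g gives sin 2θ = gR/v₀² = 9.81·148/53.1² = 0.5149.
2θ = 30.99° or 180° − 30.99° = 149.0°, so θ = 15.50° or 74.50°.
The larger angle is 74.50°.

74.5°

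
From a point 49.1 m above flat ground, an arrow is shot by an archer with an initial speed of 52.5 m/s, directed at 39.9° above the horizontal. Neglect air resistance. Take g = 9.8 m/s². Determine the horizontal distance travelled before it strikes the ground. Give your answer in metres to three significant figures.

vₓ = 52.50 cos 39.9° = 40.28 m/s; v_y0 = 52.50 sin 39.9° = 33.68 m/s.
Vertical motion (up positive, ground at y = 0): 4.900 t² − (33.68) t − 49.1 = 0, so t = (33.68 + √(33.68² + 2·9.80·49.1)) / 9.80 = (33.68 + 45.79) / 9.80 = 8.108 s.
Horizontal distance: R = vₓ t = 40.28 × 8.108 = 326.6 m.

327 m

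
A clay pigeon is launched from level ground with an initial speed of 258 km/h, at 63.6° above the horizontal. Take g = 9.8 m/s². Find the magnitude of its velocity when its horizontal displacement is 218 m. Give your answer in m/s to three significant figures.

32.0 m/s

Convert: 258 km/h = 258/3.6 = 71.67 m/s.
vₓ = 71.67 cos 63.6° = 31.87 m/s; v_y0 = 71.67 sin 63.6° = 64.19 m/s.
x = vₓ t ⇒ t = 218/31.87 = 6.841 s.
Vertical velocity there: v_y = v_y0 − g t = 64.19 − 9.80 × 6.841 = −2.852 m/s.
Speed: √(vₓ² + v_y²) = √(31.87² + 2.852²) = 31.99 m/s.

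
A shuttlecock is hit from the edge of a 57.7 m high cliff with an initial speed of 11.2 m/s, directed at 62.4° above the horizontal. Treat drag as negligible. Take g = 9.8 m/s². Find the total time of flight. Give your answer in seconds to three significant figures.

Resolve: vₓ = 11.20 cos 62.4° = 5.189 m/s and v_y0 = 11.20 sin 62.4° = 9.925 m/s.
With up positive and y = 0 at the ground: y(t) = 57.7 + (9.925) t − 4.900 t². Setting y = 0 and taking the positive root: t = [9.925 + √(9.925² + 2·9.80·57.7)] / 9.80 = (9.925 + 35.06) / 9.80 = 4.591 s.

4.59 s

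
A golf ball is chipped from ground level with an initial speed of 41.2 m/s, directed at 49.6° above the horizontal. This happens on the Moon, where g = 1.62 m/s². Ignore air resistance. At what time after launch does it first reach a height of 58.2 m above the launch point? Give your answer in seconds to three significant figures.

1.95 s

Horizontal component vₓ = 41.20 cos 49.6° = 26.70 m/s; vertical v_y0 = 41.20 sin 49.6° = 31.38 m/s.
Height y(t) = 31.38 t − 0.8100 t² = 58.2 gives 0.8100 t² − 31.38 t + 58.2 = 0.
Quadratic formula: t = (31.38 ± √795.85) / 1.62 = (31.38 ± 28.21) / 1.62 → t = 1.953 s or 36.78 s.
The first (ascending) time is 1.953 s.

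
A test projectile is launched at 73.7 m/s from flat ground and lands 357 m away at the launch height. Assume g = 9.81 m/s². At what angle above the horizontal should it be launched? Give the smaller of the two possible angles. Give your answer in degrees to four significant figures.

From R = (v₀²/g) sin 2θ: sin 2θ = 9.81 × 357 / 5431.7 = 0.6448.
2θ = 40.15° or 180° − 40.15° = 139.9°, so θ = 20.07° or 69.93°.
The smaller angle is 20.07°.

20.07°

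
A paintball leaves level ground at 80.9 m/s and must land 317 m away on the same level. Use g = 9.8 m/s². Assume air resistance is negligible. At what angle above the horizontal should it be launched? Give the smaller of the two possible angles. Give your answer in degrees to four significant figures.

14.17°

From R = (v₀²/g) sin 2θ: sin 2θ = 9.80 × 317 / 6544.8 = 0.4747.
2θ = 28.34° or 180° − 28.34° = 151.7°, so θ = 14.17° or 75.83°.
The smaller angle is 14.17°.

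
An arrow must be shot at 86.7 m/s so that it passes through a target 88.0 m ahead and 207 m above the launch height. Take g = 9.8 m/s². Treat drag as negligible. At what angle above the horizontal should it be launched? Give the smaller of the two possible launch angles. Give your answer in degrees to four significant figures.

70.90°

Trajectory: y = x tanθ − g x² (1 + tan²θ)/(2v₀²). With x = 88.0, y = 207, v₀ = 86.7, g = 9.80:
5.048 tan²θ − 88.0 tanθ + (212.0) = 0.
tanθ = [88.0 ± √(88.0² − 4 × 5.048 × (212.0))] / (2 × 5.048) = (88.0 ± 58.84) / 10.10, giving tanθ = 2.888 or 14.54.
θ = 70.90° or 86.07°; the smaller is 70.90°.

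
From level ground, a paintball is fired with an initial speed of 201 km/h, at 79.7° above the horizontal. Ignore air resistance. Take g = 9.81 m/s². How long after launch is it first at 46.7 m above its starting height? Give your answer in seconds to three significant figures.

Convert: 201 km/h = 201/3.6 = 55.83 m/s.
Components: vₓ = 55.83 cos 79.7° = 9.983 m/s, v_y0 = 55.83 sin 79.7° = 54.93 m/s.
Height y(t) = 54.93 t − 4.905 t² = 46.7 gives 4.905 t² − 54.93 t + 46.7 = 0.
Quadratic formula: t = (54.93 ± √2101.4) / 9.81 = (54.93 ± 45.84) / 9.81 → t = 0.9268 s or 10.27 s.
The first (ascending) time is 0.9268 s.

0.927 s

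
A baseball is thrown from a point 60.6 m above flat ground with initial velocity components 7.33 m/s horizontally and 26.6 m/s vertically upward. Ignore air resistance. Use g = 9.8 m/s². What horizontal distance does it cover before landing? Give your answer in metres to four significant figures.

52.46 m

With up positive and y = 0 at the ground: y(t) = 60.6 + (26.60) t − 4.900 t². Setting y = 0 and taking the positive root: t = [26.60 + √(26.60² + 2·9.80·60.6)] / 9.80 = (26.60 + 43.54) / 9.80 = 7.157 s.
Horizontal distance: R = vₓ t = 7.330 × 7.157 = 52.46 m.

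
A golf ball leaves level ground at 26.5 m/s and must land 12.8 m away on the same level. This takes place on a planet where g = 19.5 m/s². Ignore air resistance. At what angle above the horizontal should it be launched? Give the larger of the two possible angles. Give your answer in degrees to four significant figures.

R = v₀² sin 2θ / g gives sin 2θ = gR/v₀² = 19.5·12.8/26.5² = 0.3554.
2θ = 20.82° or 180° − 20.82° = 159.2°, so θ = 10.41° or 79.59°.
The larger angle is 79.59°.

79.59°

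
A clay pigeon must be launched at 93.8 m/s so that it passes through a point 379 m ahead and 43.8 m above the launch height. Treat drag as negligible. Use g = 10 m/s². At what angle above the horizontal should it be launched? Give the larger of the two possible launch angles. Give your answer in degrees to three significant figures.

76.9°

Trajectory: y = x tanθ − g x² (1 + tan²θ)/(2v₀²). With x = 379, y = 43.8, v₀ = 93.8, g = 10.0:
81.63 tan²θ − 379 tanθ + (125.4) = 0.
tanθ = [379 ± √(379² − 4 × 81.63 × (125.4))] / (2 × 81.63) = (379 ± 320.4) / 163.3, giving tanθ = 0.3587 or 4.284.
θ = 19.73° or 76.86°; the larger is 76.86°.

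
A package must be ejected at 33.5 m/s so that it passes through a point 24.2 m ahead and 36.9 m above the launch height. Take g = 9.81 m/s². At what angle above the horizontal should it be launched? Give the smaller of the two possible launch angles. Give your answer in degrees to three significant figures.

64.5°

Trajectory: y = x tanθ − g x² (1 + tan²θ)/(2v₀²). With x = 24.2, y = 36.9, v₀ = 33.5, g = 9.81:
2.560 tan²θ − 24.2 tanθ + (39.46) = 0.
tanθ = [24.2 ± √(24.2² − 4 × 2.560 × (39.46))] / (2 × 2.560) = (24.2 ± 13.48) / 5.119, giving tanθ = 2.095 or 7.360.
θ = 64.48° or 82.26°; the smaller is 64.48°.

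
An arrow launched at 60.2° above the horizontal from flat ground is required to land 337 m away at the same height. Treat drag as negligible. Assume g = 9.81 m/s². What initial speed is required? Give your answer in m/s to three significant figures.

On level ground R = v₀² sin 2θ / g ⇒ v₀ = √(gR / sin 2θ).
v₀ = √(9.81 × 337 / sin 120.4°) = √(3306 / 0.8625) = √3832.9 = 61.91 m/s.

61.9 m/s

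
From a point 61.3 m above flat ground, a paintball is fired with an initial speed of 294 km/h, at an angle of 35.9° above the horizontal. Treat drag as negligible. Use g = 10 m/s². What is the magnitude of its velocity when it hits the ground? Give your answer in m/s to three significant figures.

88.9 m/s

Convert: 294 km/h = 294/3.6 = 81.67 m/s.
vₓ = 81.67 cos 35.9° = 66.15 m/s; v_y0 = 81.67 sin 35.9° = 47.89 m/s.
With up positive and y = 0 at the ground: y(t) = 61.3 + (47.89) t − 5.000 t². Setting y = 0 and taking the positive root: t = [47.89 + √(47.89² + 2·10.0·61.3)] / 10.0 = (47.89 + 59.32) / 10.0 = 10.72 s.
Vertical velocity at impact: v_y = v_y0 − g t = 47.89 − 10.0 × 10.72 = −59.32 m/s.
Speed: |v| = √(vₓ² + v_y²) = √(66.15² + 59.32²) = 88.86 m/s.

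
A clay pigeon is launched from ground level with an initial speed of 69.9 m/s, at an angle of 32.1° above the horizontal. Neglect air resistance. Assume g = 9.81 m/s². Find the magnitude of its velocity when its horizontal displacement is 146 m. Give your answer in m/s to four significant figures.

60.61 m/s

vₓ = 69.90 cos 32.1° = 59.21 m/s; v_y0 = 69.90 sin 32.1° = 37.14 m/s.
x = vₓ t ⇒ t = 146/59.21 = 2.466 s.
Vertical velocity there: v_y = v_y0 − g t = 37.14 − 9.81 × 2.466 = 12.96 m/s.
Speed: √(vₓ² + v_y²) = √(59.21² + 12.96²) = 60.61 m/s.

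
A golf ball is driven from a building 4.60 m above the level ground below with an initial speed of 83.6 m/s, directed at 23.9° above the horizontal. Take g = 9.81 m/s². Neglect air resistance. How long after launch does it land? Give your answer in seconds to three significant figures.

Components: vₓ = 83.60 cos 23.9° = 76.43 m/s, v_y0 = 83.60 sin 23.9° = 33.87 m/s.
The projectile lands when y = 4.60 + (33.87) t − ½·9.81·t² = 0. Positive root: t = (33.87 + √(33.87² + 2·9.81·4.60)) / 9.81 = (33.87 + 35.18) / 9.81 = 7.038 s.

7.04 s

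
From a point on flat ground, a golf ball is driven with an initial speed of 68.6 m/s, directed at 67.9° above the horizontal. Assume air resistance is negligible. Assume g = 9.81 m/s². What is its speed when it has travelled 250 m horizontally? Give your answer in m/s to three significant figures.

40.7 m/s

vₓ = 68.60 cos 67.9° = 25.81 m/s; v_y0 = 68.60 sin 67.9° = 63.56 m/s.
At x = 250 m, t = x/vₓ = 250/25.81 = 9.687 s.
Vertical velocity there: v_y = v_y0 − g t = 63.56 − 9.81 × 9.687 = −31.47 m/s.
Speed: √(vₓ² + v_y²) = √(25.81² + 31.47²) = 40.70 m/s.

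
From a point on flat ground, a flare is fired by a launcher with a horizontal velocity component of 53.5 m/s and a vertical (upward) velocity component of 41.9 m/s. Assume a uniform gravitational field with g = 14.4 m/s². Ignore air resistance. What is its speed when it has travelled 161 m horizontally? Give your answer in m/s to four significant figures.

At x = 161 m, t = x/vₓ = 161/53.50 = 3.009 s.
Vertical velocity there: v_y = v_y0 − g t = 41.90 − 14.4 × 3.009 = −1.435 m/s.
Speed: √(vₓ² + v_y²) = √(53.50² + 1.435²) = 53.52 m/s.

53.52 m/s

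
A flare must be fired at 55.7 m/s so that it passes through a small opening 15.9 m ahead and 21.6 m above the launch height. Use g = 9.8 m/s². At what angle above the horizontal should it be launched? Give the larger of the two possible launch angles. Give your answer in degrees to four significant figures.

88.51°

Trajectory: y = x tanθ − g x² (1 + tan²θ)/(2v₀²). With x = 15.9, y = 21.6, v₀ = 55.7, g = 9.80:
0.3993 tan²θ − 15.9 tanθ + (22.00) = 0.
tanθ = [15.9 ± √(15.9² − 4 × 0.3993 × (22.00))] / (2 × 0.3993) = (15.9 ± 14.75) / 0.7986, giving tanθ = 1.435 or 38.39.
θ = 55.14° or 88.51°; the larger is 88.51°.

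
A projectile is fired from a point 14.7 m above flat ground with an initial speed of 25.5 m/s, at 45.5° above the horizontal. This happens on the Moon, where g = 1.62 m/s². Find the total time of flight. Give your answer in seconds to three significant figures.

23.2 s

vₓ = 25.50 cos 45.5° = 17.87 m/s; v_y0 = 25.50 sin 45.5° = 18.19 m/s.
Vertical motion (up positive, ground at y = 0): 0.8100 t² − (18.19) t − 14.7 = 0, so t = (18.19 + √(18.19² + 2·1.62·14.7)) / 1.62 = (18.19 + 19.45) / 1.62 = 23.24 s.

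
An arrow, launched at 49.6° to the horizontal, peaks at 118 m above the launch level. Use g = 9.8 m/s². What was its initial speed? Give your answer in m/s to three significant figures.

63.2 m/s

At the peak v_y = 0, so v_y0 = √(2gH) = √(2 × 9.80 × 118) = 48.09 m/s.
v_y0 = v₀ sin θ ⇒ v₀ = 48.09 / sin 49.6° = 63.15 m/s.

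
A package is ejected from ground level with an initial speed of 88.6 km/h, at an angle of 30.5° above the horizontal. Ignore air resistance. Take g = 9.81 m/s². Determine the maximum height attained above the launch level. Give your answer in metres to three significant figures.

7.95 m

Convert: 88.6 km/h = 88.6/3.6 = 24.61 m/s.
vₓ = 24.61 cos 30.5° = 21.21 m/s; v_y0 = 24.61 sin 30.5° = 12.49 m/s.
At the apex v_y = 0, so H = v_y0²/(2g) = 12.49²/19.62 = 7.952 m.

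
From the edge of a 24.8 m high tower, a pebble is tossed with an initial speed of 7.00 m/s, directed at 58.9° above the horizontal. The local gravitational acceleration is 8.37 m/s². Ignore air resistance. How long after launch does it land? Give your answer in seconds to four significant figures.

Resolve: vₓ = 7.000 cos 58.9° = 3.616 m/s and v_y0 = 7.000 sin 58.9° = 5.994 m/s.
With up positive and y = 0 at the ground: y(t) = 24.8 + (5.994) t − 4.185 t². Setting y = 0 and taking the positive root: t = [5.994 + √(5.994² + 2·8.37·24.8)] / 8.37 = (5.994 + 21.24) / 8.37 = 3.254 s.

3.254 s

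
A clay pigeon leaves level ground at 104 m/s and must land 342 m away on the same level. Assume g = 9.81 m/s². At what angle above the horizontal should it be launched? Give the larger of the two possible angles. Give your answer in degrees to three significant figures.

81.0°

R = v₀² sin 2θ / g gives sin 2θ = gR/v₀² = 9.81·342/104² = 0.3102.
2θ = 18.07° or 180° − 18.07° = 161.9°, so θ = 9.035° or 80.96°.
The larger angle is 80.96°.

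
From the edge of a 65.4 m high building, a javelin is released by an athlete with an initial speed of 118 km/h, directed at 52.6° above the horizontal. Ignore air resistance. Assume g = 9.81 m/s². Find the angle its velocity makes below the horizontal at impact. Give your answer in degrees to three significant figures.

65.8°

Convert: 118 km/h = 118/3.6 = 32.78 m/s.
vₓ = 32.78 cos 52.6° = 19.91 m/s; v_y0 = 32.78 sin 52.6° = 26.04 m/s.
Vertical motion (up positive, ground at y = 0): 4.905 t² − (26.04) t − 65.4 = 0, so t = (26.04 + √(26.04² + 2·9.81·65.4)) / 9.81 = (26.04 + 44.29) / 9.81 = 7.169 s.
At impact: v_y = v_y0 − g t = −44.29 m/s; vₓ = 19.91 m/s.
Angle below horizontal: arctan(|v_y|/vₓ) = arctan(44.29/19.91) = 65.79°.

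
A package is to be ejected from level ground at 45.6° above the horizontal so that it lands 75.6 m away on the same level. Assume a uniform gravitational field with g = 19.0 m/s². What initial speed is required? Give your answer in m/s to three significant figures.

From R = (v₀² / g) sin 2θ: v₀ = √(gR / sin 2θ).
v₀ = √(19.0 × 75.6 / sin 91.20°) = √(1436 / 0.9998) = √1436.7 = 37.90 m/s.

37.9 m/s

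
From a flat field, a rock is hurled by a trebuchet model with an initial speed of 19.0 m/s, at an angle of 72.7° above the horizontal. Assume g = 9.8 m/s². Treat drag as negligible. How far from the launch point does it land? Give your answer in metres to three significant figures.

20.9 m

Components: vₓ = 19.00 cos 72.7° = 5.650 m/s, v_y0 = 19.00 sin 72.7° = 18.14 m/s.
Flight time T = 2 v_y0 / g = 3.702 s.
Horizontal distance R = vₓ T = 5.650 × 3.702 = 20.92 m.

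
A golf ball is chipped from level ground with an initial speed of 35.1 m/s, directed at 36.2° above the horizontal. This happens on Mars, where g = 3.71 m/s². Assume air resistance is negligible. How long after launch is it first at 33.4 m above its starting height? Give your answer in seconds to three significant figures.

1.95 s

Components: vₓ = 35.10 cos 36.2° = 28.32 m/s, v_y0 = 35.10 sin 36.2° = 20.73 m/s.
Height y(t) = 20.73 t − 1.855 t² = 33.4 gives 1.855 t² − 20.73 t + 33.4 = 0.
t = [20.73 ± √(20.73² − 2·3.71·33.4)] / 3.71 = (20.73 ± 13.49) / 3.71, so t = 1.952 s or t = 9.223 s.
The first (ascending) time is 1.952 s.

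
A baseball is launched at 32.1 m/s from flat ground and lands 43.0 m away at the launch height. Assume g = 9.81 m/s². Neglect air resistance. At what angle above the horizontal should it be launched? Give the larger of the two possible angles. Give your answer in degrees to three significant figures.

R = v₀² sin 2θ / g gives sin 2θ = gR/v₀² = 9.81·43.0/32.1² = 0.4094.
2θ = 24.17° or 180° − 24.17° = 155.8°, so θ = 12.08° or 77.92°.
The larger angle is 77.92°.

77.9°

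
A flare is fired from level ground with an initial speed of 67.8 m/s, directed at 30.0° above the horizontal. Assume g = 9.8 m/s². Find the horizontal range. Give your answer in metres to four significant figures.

vₓ = 67.80 cos 30.0° = 58.72 m/s; v_y0 = 67.80 sin 30.0° = 33.90 m/s.
Flight time T = 2 v_y0 / g = 6.918 s.
Horizontal distance R = vₓ T = 58.72 × 6.918 = 406.2 m.

406.2 m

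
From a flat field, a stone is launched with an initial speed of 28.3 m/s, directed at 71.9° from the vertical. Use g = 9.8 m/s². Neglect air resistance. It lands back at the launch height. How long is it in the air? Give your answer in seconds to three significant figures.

1.79 s

Components: vₓ = 28.30 sin 71.9° = 26.90 m/s, v_y0 = 28.30 cos 71.9° = 8.792 m/s.
Time of flight on level ground: T = 2 v_y0 / g = 2 × 8.792 / 9.80 = 1.794 s.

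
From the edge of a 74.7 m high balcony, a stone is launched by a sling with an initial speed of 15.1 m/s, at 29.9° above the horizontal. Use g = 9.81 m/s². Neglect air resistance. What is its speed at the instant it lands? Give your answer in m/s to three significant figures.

41.2 m/s

Resolve: vₓ = 15.10 cos 29.9° = 13.09 m/s and v_y0 = 15.10 sin 29.9° = 7.527 m/s.
With up positive and y = 0 at the ground: y(t) = 74.7 + (7.527) t − 4.905 t². Setting y = 0 and taking the positive root: t = [7.527 + √(7.527² + 2·9.81·74.7)] / 9.81 = (7.527 + 39.02) / 9.81 = 4.744 s.
Vertical velocity at impact: v_y = v_y0 − g t = 7.527 − 9.81 × 4.744 = −39.02 m/s.
Speed: |v| = √(vₓ² + v_y²) = √(13.09² + 39.02²) = 41.15 m/s.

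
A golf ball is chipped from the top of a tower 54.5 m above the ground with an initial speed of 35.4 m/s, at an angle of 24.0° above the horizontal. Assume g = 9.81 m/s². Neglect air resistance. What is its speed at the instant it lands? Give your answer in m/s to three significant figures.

Horizontal component vₓ = 35.40 cos 24.0° = 32.34 m/s; vertical v_y0 = 35.40 sin 24.0° = 14.40 m/s.
With up positive and y = 0 at the ground: y(t) = 54.5 + (14.40) t − 4.905 t². Setting y = 0 and taking the positive root: t = [14.40 + √(14.40² + 2·9.81·54.5)] / 9.81 = (14.40 + 35.73) / 9.81 = 5.110 s.
Vertical velocity at impact: v_y = v_y0 − g t = 14.40 − 9.81 × 5.110 = −35.73 m/s.
Speed: |v| = √(vₓ² + v_y²) = √(32.34² + 35.73²) = 48.19 m/s.

48.2 m/s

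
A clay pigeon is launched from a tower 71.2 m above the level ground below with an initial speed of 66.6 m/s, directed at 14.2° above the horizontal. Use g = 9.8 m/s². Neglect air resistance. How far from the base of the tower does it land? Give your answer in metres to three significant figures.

376 m

Components: vₓ = 66.60 cos 14.2° = 64.57 m/s, v_y0 = 66.60 sin 14.2° = 16.34 m/s.
Vertical motion (up positive, ground at y = 0): 4.900 t² − (16.34) t − 71.2 = 0, so t = (16.34 + √(16.34² + 2·9.80·71.2)) / 9.80 = (16.34 + 40.77) / 9.80 = 5.828 s.
Horizontal distance: R = vₓ t = 64.57 × 5.828 = 376.3 m.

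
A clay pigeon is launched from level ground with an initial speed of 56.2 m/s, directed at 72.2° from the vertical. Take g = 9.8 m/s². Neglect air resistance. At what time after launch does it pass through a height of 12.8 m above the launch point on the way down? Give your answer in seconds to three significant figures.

2.43 s

Components: vₓ = 56.20 sin 72.2° = 53.51 m/s, v_y0 = 56.20 cos 72.2° = 17.18 m/s.
Height y(t) = 17.18 t − 4.900 t² = 12.8 gives 4.900 t² − 17.18 t + 12.8 = 0.
t = [17.18 ± √(17.18² − 2·9.80·12.8)] / 9.80 = (17.18 ± 6.654) / 9.80, so t = 1.074 s or t = 2.432 s.
The descending-branch root is 2.432 s.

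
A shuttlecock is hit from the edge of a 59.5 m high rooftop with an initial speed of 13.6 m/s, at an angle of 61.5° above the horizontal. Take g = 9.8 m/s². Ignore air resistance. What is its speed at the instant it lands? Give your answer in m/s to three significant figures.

Resolve: vₓ = 13.60 cos 61.5° = 6.489 m/s and v_y0 = 13.60 sin 61.5° = 11.95 m/s.
The projectile lands when y = 59.5 + (11.95) t − ½·9.80·t² = 0. Positive root: t = (11.95 + √(11.95² + 2·9.80·59.5)) / 9.80 = (11.95 + 36.18) / 9.80 = 4.911 s.
Vertical velocity at impact: v_y = v_y0 − g t = 11.95 − 9.80 × 4.911 = −36.18 m/s.
Speed: |v| = √(vₓ² + v_y²) = √(6.489² + 36.18²) = 36.76 m/s.

36.8 m/s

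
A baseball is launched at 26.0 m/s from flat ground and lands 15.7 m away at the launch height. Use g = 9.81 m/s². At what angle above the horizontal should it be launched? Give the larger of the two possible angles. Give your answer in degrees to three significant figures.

R = v₀² sin 2θ / g gives sin 2θ = gR/v₀² = 9.81·15.7/26.0² = 0.2278.
2θ = 13.17° or 180° − 13.17° = 166.8°, so θ = 6.585° or 83.42°.
The larger angle is 83.42°.

83.4°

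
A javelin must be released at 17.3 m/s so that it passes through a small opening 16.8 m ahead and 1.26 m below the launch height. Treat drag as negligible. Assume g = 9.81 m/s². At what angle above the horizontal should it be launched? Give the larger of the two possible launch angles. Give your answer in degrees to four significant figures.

Trajectory: y = x tanθ − g x² (1 + tan²θ)/(2v₀²). With x = 16.8, y = −1.26, v₀ = 17.3, g = 9.81:
4.626 tan²θ − 16.8 tanθ + (3.366) = 0.
tanθ = [16.8 ± √(16.8² − 4 × 4.626 × (3.366))] / (2 × 4.626) = (16.8 ± 14.83) / 9.251, giving tanθ = 0.2128 or 3.419.
θ = 12.01° or 73.70°; the larger is 73.70°.

73.70°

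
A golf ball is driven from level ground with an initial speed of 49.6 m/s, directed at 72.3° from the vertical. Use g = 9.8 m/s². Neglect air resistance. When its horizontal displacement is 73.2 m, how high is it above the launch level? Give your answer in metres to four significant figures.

11.60 m

Horizontal component vₓ = 49.60 sin 72.3° = 47.25 m/s; vertical v_y0 = 49.60 cos 72.3° = 15.08 m/s.
Time to reach x = 73.2 m: t = x/vₓ = 73.2/47.25 = 1.549 s.
Height: y = v_y0 t − ½ g t² = 15.08 × 1.549 − 4.900 × 1.549² = 23.36 − 11.76 = 11.60 m.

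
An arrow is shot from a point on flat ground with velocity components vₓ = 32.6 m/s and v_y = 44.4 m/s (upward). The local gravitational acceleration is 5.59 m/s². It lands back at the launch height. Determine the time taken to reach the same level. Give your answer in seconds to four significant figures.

Time of flight on level ground: T = 2 v_y0 / g = 2 × 44.40 / 5.59 = 15.89 s.

15.89 s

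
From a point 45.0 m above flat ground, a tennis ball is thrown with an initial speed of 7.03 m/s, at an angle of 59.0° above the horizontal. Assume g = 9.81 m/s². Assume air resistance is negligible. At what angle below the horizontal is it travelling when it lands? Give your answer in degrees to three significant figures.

Components: vₓ = 7.030 cos 59.0° = 3.621 m/s, v_y0 = 7.030 sin 59.0° = 6.026 m/s.
With up positive and y = 0 at the ground: y(t) = 45.0 + (6.026) t − 4.905 t². Setting y = 0 and taking the positive root: t = [6.026 + √(6.026² + 2·9.81·45.0)] / 9.81 = (6.026 + 30.32) / 9.81 = 3.705 s.
At impact: v_y = v_y0 − g t = −30.32 m/s; vₓ = 3.621 m/s.
Angle below horizontal: arctan(|v_y|/vₓ) = arctan(30.32/3.621) = 83.19°.

83.2°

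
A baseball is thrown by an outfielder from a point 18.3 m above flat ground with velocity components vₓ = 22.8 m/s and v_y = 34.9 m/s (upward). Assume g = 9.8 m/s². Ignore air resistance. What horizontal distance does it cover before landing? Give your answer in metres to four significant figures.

Vertical motion (up positive, ground at y = 0): 4.900 t² − (34.90) t − 18.3 = 0, so t = (34.90 + √(34.90² + 2·9.80·18.3)) / 9.80 = (34.90 + 39.71) / 9.80 = 7.613 s.
Horizontal distance: R = vₓ t = 22.80 × 7.613 = 173.6 m.

173.6 m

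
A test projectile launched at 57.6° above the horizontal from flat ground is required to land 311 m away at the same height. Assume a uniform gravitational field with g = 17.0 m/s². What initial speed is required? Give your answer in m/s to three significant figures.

From R = (v₀² / g) sin 2θ: v₀ = √(gR / sin 2θ).
v₀ = √(17.0 × 311 / sin 115.2°) = √(5287 / 0.9048) = √5843.1 = 76.44 m/s.

76.4 m/s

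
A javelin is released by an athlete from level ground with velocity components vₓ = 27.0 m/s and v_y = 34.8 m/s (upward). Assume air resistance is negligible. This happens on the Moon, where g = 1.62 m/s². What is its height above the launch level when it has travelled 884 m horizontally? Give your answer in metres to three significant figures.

271 m

x = vₓ t ⇒ t = 884/27.00 = 32.74 s.
Height: y = v_y0 t − ½ g t² = 34.80 × 32.74 − 0.8100 × 32.74² = 1139 − 868.3 = 271.1 m.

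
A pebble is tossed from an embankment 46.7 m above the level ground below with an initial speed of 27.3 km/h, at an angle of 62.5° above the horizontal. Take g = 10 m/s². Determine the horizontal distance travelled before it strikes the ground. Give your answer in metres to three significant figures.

13.3 m

Convert: 27.3 km/h = 27.3/3.6 = 7.583 m/s.
Horizontal component vₓ = 7.583 cos 62.5° = 3.502 m/s; vertical v_y0 = 7.583 sin 62.5° = 6.726 m/s.
Vertical motion (up positive, ground at y = 0): 5.000 t² − (6.726) t − 46.7 = 0, so t = (6.726 + √(6.726² + 2·10.0·46.7)) / 10.0 = (6.726 + 31.29) / 10.0 = 3.802 s.
Horizontal distance: R = vₓ t = 3.502 × 3.802 = 13.31 m.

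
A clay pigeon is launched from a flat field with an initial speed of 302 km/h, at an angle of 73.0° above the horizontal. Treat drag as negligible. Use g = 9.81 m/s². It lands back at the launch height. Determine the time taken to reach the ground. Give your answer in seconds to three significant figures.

Convert: 302 km/h = 302/3.6 = 83.89 m/s.
vₓ = 83.89 cos 73.0° = 24.53 m/s; v_y0 = 83.89 sin 73.0° = 80.22 m/s.
Landing at launch height ⇒ T = 2 v_y0 / g = 2 × 80.22 / 9.81 = 16.36 s.

16.4 s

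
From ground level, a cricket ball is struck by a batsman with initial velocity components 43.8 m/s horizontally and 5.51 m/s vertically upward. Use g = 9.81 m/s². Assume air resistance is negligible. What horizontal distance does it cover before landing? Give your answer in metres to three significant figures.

49.2 m

Flight time T = 2 v_y0 / g = 1.123 s.
Range: R = vₓ T = 43.80 × 1.123 = 49.20 m.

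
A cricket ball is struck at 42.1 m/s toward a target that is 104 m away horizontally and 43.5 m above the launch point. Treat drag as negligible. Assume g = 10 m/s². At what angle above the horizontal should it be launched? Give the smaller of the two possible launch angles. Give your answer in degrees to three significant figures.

Trajectory: y = x tanθ − g x² (1 + tan²θ)/(2v₀²). With x = 104, y = 43.5, v₀ = 42.1, g = 10.0:
30.51 tan²θ − 104 tanθ + (74.01) = 0.
tanθ = [104 ± √(104² − 4 × 30.51 × (74.01))] / (2 × 30.51) = (104 ± 42.22) / 61.02, giving tanθ = 1.012 or 2.396.
θ = 45.35° or 67.35°; the smaller is 45.35°.

45.4°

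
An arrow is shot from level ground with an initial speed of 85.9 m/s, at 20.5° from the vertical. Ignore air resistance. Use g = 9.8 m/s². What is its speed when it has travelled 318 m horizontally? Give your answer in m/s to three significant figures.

37.9 m/s

Resolve: vₓ = 85.90 sin 20.5° = 30.08 m/s and v_y0 = 85.90 cos 20.5° = 80.46 m/s.
Time to reach x = 318 m: t = x/vₓ = 318/30.08 = 10.57 s.
Vertical velocity there: v_y = v_y0 − g t = 80.46 − 9.80 × 10.57 = −23.13 m/s.
Speed: √(vₓ² + v_y²) = √(30.08² + 23.13²) = 37.95 m/s.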